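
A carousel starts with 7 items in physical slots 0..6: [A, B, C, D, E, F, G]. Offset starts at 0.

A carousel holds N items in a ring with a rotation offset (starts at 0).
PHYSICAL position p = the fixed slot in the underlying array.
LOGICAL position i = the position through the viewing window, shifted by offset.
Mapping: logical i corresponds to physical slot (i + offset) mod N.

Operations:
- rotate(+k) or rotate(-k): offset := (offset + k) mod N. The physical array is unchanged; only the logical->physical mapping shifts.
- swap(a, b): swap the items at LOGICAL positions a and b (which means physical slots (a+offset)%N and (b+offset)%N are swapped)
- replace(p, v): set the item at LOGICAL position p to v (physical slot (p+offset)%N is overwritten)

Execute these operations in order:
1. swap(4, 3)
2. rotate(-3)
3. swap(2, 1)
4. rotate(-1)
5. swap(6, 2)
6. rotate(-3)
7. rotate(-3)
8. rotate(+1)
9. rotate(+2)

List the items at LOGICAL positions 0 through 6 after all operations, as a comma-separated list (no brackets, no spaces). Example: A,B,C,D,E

Answer: A,B,G,E,D,C,F

Derivation:
After op 1 (swap(4, 3)): offset=0, physical=[A,B,C,E,D,F,G], logical=[A,B,C,E,D,F,G]
After op 2 (rotate(-3)): offset=4, physical=[A,B,C,E,D,F,G], logical=[D,F,G,A,B,C,E]
After op 3 (swap(2, 1)): offset=4, physical=[A,B,C,E,D,G,F], logical=[D,G,F,A,B,C,E]
After op 4 (rotate(-1)): offset=3, physical=[A,B,C,E,D,G,F], logical=[E,D,G,F,A,B,C]
After op 5 (swap(6, 2)): offset=3, physical=[A,B,G,E,D,C,F], logical=[E,D,C,F,A,B,G]
After op 6 (rotate(-3)): offset=0, physical=[A,B,G,E,D,C,F], logical=[A,B,G,E,D,C,F]
After op 7 (rotate(-3)): offset=4, physical=[A,B,G,E,D,C,F], logical=[D,C,F,A,B,G,E]
After op 8 (rotate(+1)): offset=5, physical=[A,B,G,E,D,C,F], logical=[C,F,A,B,G,E,D]
After op 9 (rotate(+2)): offset=0, physical=[A,B,G,E,D,C,F], logical=[A,B,G,E,D,C,F]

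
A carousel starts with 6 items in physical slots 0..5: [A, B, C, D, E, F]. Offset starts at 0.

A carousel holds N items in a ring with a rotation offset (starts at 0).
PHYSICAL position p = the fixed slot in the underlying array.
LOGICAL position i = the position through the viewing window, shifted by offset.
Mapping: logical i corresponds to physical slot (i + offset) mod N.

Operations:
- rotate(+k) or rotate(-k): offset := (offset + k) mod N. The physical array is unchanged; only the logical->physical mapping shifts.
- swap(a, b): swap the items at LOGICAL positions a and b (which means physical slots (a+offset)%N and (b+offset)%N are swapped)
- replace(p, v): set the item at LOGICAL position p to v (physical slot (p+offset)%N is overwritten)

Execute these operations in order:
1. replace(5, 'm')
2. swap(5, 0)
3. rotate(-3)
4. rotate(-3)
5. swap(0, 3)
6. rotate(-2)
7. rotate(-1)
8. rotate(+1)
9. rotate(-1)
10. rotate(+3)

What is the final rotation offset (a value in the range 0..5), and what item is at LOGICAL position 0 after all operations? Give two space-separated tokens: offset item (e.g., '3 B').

After op 1 (replace(5, 'm')): offset=0, physical=[A,B,C,D,E,m], logical=[A,B,C,D,E,m]
After op 2 (swap(5, 0)): offset=0, physical=[m,B,C,D,E,A], logical=[m,B,C,D,E,A]
After op 3 (rotate(-3)): offset=3, physical=[m,B,C,D,E,A], logical=[D,E,A,m,B,C]
After op 4 (rotate(-3)): offset=0, physical=[m,B,C,D,E,A], logical=[m,B,C,D,E,A]
After op 5 (swap(0, 3)): offset=0, physical=[D,B,C,m,E,A], logical=[D,B,C,m,E,A]
After op 6 (rotate(-2)): offset=4, physical=[D,B,C,m,E,A], logical=[E,A,D,B,C,m]
After op 7 (rotate(-1)): offset=3, physical=[D,B,C,m,E,A], logical=[m,E,A,D,B,C]
After op 8 (rotate(+1)): offset=4, physical=[D,B,C,m,E,A], logical=[E,A,D,B,C,m]
After op 9 (rotate(-1)): offset=3, physical=[D,B,C,m,E,A], logical=[m,E,A,D,B,C]
After op 10 (rotate(+3)): offset=0, physical=[D,B,C,m,E,A], logical=[D,B,C,m,E,A]

Answer: 0 D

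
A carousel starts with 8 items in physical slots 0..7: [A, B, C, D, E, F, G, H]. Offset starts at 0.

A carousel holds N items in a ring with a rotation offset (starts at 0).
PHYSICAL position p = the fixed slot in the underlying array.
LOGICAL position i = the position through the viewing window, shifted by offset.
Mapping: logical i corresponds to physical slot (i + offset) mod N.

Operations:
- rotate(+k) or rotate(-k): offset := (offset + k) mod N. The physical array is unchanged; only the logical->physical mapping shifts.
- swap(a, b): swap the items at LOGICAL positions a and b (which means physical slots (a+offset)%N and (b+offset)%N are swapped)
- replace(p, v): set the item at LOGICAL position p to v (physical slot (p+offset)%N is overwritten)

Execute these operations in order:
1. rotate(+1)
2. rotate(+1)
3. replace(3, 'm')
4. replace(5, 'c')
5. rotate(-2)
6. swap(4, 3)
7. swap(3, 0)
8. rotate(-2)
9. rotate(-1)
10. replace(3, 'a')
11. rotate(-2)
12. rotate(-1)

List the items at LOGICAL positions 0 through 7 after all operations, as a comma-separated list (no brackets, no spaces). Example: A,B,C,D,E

After op 1 (rotate(+1)): offset=1, physical=[A,B,C,D,E,F,G,H], logical=[B,C,D,E,F,G,H,A]
After op 2 (rotate(+1)): offset=2, physical=[A,B,C,D,E,F,G,H], logical=[C,D,E,F,G,H,A,B]
After op 3 (replace(3, 'm')): offset=2, physical=[A,B,C,D,E,m,G,H], logical=[C,D,E,m,G,H,A,B]
After op 4 (replace(5, 'c')): offset=2, physical=[A,B,C,D,E,m,G,c], logical=[C,D,E,m,G,c,A,B]
After op 5 (rotate(-2)): offset=0, physical=[A,B,C,D,E,m,G,c], logical=[A,B,C,D,E,m,G,c]
After op 6 (swap(4, 3)): offset=0, physical=[A,B,C,E,D,m,G,c], logical=[A,B,C,E,D,m,G,c]
After op 7 (swap(3, 0)): offset=0, physical=[E,B,C,A,D,m,G,c], logical=[E,B,C,A,D,m,G,c]
After op 8 (rotate(-2)): offset=6, physical=[E,B,C,A,D,m,G,c], logical=[G,c,E,B,C,A,D,m]
After op 9 (rotate(-1)): offset=5, physical=[E,B,C,A,D,m,G,c], logical=[m,G,c,E,B,C,A,D]
After op 10 (replace(3, 'a')): offset=5, physical=[a,B,C,A,D,m,G,c], logical=[m,G,c,a,B,C,A,D]
After op 11 (rotate(-2)): offset=3, physical=[a,B,C,A,D,m,G,c], logical=[A,D,m,G,c,a,B,C]
After op 12 (rotate(-1)): offset=2, physical=[a,B,C,A,D,m,G,c], logical=[C,A,D,m,G,c,a,B]

Answer: C,A,D,m,G,c,a,B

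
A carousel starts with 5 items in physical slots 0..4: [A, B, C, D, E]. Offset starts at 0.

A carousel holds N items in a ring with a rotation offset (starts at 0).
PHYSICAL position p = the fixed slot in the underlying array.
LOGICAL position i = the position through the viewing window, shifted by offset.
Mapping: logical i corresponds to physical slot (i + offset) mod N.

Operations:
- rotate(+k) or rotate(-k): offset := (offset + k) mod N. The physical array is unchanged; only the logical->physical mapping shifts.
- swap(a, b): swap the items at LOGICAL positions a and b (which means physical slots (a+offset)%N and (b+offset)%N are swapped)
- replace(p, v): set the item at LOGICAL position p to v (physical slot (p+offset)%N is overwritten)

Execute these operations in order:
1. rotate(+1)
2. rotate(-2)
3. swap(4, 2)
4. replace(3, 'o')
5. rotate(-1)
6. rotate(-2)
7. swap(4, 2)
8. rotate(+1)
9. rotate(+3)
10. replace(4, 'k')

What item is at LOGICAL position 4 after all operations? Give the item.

Answer: k

Derivation:
After op 1 (rotate(+1)): offset=1, physical=[A,B,C,D,E], logical=[B,C,D,E,A]
After op 2 (rotate(-2)): offset=4, physical=[A,B,C,D,E], logical=[E,A,B,C,D]
After op 3 (swap(4, 2)): offset=4, physical=[A,D,C,B,E], logical=[E,A,D,C,B]
After op 4 (replace(3, 'o')): offset=4, physical=[A,D,o,B,E], logical=[E,A,D,o,B]
After op 5 (rotate(-1)): offset=3, physical=[A,D,o,B,E], logical=[B,E,A,D,o]
After op 6 (rotate(-2)): offset=1, physical=[A,D,o,B,E], logical=[D,o,B,E,A]
After op 7 (swap(4, 2)): offset=1, physical=[B,D,o,A,E], logical=[D,o,A,E,B]
After op 8 (rotate(+1)): offset=2, physical=[B,D,o,A,E], logical=[o,A,E,B,D]
After op 9 (rotate(+3)): offset=0, physical=[B,D,o,A,E], logical=[B,D,o,A,E]
After op 10 (replace(4, 'k')): offset=0, physical=[B,D,o,A,k], logical=[B,D,o,A,k]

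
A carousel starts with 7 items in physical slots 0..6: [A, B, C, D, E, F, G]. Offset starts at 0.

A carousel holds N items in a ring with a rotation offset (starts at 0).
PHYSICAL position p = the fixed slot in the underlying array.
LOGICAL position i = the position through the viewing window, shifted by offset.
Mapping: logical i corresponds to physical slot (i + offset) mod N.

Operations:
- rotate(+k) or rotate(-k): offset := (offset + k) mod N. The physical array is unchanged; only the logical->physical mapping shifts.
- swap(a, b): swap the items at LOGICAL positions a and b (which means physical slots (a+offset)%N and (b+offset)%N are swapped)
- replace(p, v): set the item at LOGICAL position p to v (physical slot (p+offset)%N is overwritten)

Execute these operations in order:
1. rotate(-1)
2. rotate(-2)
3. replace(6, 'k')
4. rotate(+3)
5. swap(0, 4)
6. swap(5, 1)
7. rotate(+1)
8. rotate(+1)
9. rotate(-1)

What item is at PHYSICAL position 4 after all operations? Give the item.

Answer: A

Derivation:
After op 1 (rotate(-1)): offset=6, physical=[A,B,C,D,E,F,G], logical=[G,A,B,C,D,E,F]
After op 2 (rotate(-2)): offset=4, physical=[A,B,C,D,E,F,G], logical=[E,F,G,A,B,C,D]
After op 3 (replace(6, 'k')): offset=4, physical=[A,B,C,k,E,F,G], logical=[E,F,G,A,B,C,k]
After op 4 (rotate(+3)): offset=0, physical=[A,B,C,k,E,F,G], logical=[A,B,C,k,E,F,G]
After op 5 (swap(0, 4)): offset=0, physical=[E,B,C,k,A,F,G], logical=[E,B,C,k,A,F,G]
After op 6 (swap(5, 1)): offset=0, physical=[E,F,C,k,A,B,G], logical=[E,F,C,k,A,B,G]
After op 7 (rotate(+1)): offset=1, physical=[E,F,C,k,A,B,G], logical=[F,C,k,A,B,G,E]
After op 8 (rotate(+1)): offset=2, physical=[E,F,C,k,A,B,G], logical=[C,k,A,B,G,E,F]
After op 9 (rotate(-1)): offset=1, physical=[E,F,C,k,A,B,G], logical=[F,C,k,A,B,G,E]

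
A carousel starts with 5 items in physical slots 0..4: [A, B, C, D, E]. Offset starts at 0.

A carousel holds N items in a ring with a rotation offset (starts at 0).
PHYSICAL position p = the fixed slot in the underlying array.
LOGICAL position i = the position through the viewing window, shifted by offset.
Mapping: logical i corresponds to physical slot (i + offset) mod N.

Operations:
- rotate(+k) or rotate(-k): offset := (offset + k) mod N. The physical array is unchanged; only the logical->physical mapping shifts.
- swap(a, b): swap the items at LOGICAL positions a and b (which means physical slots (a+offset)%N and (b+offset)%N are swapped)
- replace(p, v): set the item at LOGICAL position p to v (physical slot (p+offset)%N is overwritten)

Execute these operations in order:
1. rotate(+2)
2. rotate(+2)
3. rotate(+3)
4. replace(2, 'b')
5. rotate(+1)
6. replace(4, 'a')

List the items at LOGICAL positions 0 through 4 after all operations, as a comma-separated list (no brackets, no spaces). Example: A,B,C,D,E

After op 1 (rotate(+2)): offset=2, physical=[A,B,C,D,E], logical=[C,D,E,A,B]
After op 2 (rotate(+2)): offset=4, physical=[A,B,C,D,E], logical=[E,A,B,C,D]
After op 3 (rotate(+3)): offset=2, physical=[A,B,C,D,E], logical=[C,D,E,A,B]
After op 4 (replace(2, 'b')): offset=2, physical=[A,B,C,D,b], logical=[C,D,b,A,B]
After op 5 (rotate(+1)): offset=3, physical=[A,B,C,D,b], logical=[D,b,A,B,C]
After op 6 (replace(4, 'a')): offset=3, physical=[A,B,a,D,b], logical=[D,b,A,B,a]

Answer: D,b,A,B,a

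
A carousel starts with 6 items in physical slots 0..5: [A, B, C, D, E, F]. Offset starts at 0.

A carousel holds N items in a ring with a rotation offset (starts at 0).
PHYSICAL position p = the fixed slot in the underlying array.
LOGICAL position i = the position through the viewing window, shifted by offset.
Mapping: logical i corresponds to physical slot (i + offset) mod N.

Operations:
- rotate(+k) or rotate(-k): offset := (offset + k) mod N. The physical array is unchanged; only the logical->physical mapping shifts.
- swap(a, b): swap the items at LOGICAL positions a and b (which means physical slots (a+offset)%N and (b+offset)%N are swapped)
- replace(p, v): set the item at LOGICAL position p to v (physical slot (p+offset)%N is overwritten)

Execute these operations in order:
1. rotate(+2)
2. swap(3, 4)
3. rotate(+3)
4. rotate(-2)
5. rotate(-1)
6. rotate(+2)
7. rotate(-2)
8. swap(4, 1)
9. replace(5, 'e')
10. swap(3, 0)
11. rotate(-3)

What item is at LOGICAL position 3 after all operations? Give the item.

After op 1 (rotate(+2)): offset=2, physical=[A,B,C,D,E,F], logical=[C,D,E,F,A,B]
After op 2 (swap(3, 4)): offset=2, physical=[F,B,C,D,E,A], logical=[C,D,E,A,F,B]
After op 3 (rotate(+3)): offset=5, physical=[F,B,C,D,E,A], logical=[A,F,B,C,D,E]
After op 4 (rotate(-2)): offset=3, physical=[F,B,C,D,E,A], logical=[D,E,A,F,B,C]
After op 5 (rotate(-1)): offset=2, physical=[F,B,C,D,E,A], logical=[C,D,E,A,F,B]
After op 6 (rotate(+2)): offset=4, physical=[F,B,C,D,E,A], logical=[E,A,F,B,C,D]
After op 7 (rotate(-2)): offset=2, physical=[F,B,C,D,E,A], logical=[C,D,E,A,F,B]
After op 8 (swap(4, 1)): offset=2, physical=[D,B,C,F,E,A], logical=[C,F,E,A,D,B]
After op 9 (replace(5, 'e')): offset=2, physical=[D,e,C,F,E,A], logical=[C,F,E,A,D,e]
After op 10 (swap(3, 0)): offset=2, physical=[D,e,A,F,E,C], logical=[A,F,E,C,D,e]
After op 11 (rotate(-3)): offset=5, physical=[D,e,A,F,E,C], logical=[C,D,e,A,F,E]

Answer: A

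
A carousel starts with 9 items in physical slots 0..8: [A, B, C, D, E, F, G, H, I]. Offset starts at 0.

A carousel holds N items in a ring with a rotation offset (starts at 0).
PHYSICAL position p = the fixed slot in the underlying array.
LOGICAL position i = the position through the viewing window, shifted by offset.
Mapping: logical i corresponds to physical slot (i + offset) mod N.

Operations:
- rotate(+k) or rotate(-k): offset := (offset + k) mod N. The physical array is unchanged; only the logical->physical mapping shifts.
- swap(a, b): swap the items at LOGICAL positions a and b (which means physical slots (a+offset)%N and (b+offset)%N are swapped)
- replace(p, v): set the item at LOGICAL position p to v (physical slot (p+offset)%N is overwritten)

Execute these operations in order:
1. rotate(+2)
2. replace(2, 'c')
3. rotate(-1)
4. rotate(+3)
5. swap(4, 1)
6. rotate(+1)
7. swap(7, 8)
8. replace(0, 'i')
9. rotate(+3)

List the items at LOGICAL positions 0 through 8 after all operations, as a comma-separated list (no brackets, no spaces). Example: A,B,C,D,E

Answer: F,A,B,C,c,D,i,G,H

Derivation:
After op 1 (rotate(+2)): offset=2, physical=[A,B,C,D,E,F,G,H,I], logical=[C,D,E,F,G,H,I,A,B]
After op 2 (replace(2, 'c')): offset=2, physical=[A,B,C,D,c,F,G,H,I], logical=[C,D,c,F,G,H,I,A,B]
After op 3 (rotate(-1)): offset=1, physical=[A,B,C,D,c,F,G,H,I], logical=[B,C,D,c,F,G,H,I,A]
After op 4 (rotate(+3)): offset=4, physical=[A,B,C,D,c,F,G,H,I], logical=[c,F,G,H,I,A,B,C,D]
After op 5 (swap(4, 1)): offset=4, physical=[A,B,C,D,c,I,G,H,F], logical=[c,I,G,H,F,A,B,C,D]
After op 6 (rotate(+1)): offset=5, physical=[A,B,C,D,c,I,G,H,F], logical=[I,G,H,F,A,B,C,D,c]
After op 7 (swap(7, 8)): offset=5, physical=[A,B,C,c,D,I,G,H,F], logical=[I,G,H,F,A,B,C,c,D]
After op 8 (replace(0, 'i')): offset=5, physical=[A,B,C,c,D,i,G,H,F], logical=[i,G,H,F,A,B,C,c,D]
After op 9 (rotate(+3)): offset=8, physical=[A,B,C,c,D,i,G,H,F], logical=[F,A,B,C,c,D,i,G,H]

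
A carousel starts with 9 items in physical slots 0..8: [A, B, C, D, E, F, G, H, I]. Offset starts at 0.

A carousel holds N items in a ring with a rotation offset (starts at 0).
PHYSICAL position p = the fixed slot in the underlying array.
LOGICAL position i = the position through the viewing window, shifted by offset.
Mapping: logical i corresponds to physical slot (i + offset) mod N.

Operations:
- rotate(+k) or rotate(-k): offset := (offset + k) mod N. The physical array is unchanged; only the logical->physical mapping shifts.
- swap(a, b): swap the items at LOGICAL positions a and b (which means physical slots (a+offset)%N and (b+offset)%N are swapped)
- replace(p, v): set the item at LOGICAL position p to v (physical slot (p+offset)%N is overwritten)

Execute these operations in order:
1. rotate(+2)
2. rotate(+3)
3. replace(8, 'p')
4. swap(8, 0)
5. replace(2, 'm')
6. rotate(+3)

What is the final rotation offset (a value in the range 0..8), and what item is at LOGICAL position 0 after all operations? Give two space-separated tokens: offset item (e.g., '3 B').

Answer: 8 I

Derivation:
After op 1 (rotate(+2)): offset=2, physical=[A,B,C,D,E,F,G,H,I], logical=[C,D,E,F,G,H,I,A,B]
After op 2 (rotate(+3)): offset=5, physical=[A,B,C,D,E,F,G,H,I], logical=[F,G,H,I,A,B,C,D,E]
After op 3 (replace(8, 'p')): offset=5, physical=[A,B,C,D,p,F,G,H,I], logical=[F,G,H,I,A,B,C,D,p]
After op 4 (swap(8, 0)): offset=5, physical=[A,B,C,D,F,p,G,H,I], logical=[p,G,H,I,A,B,C,D,F]
After op 5 (replace(2, 'm')): offset=5, physical=[A,B,C,D,F,p,G,m,I], logical=[p,G,m,I,A,B,C,D,F]
After op 6 (rotate(+3)): offset=8, physical=[A,B,C,D,F,p,G,m,I], logical=[I,A,B,C,D,F,p,G,m]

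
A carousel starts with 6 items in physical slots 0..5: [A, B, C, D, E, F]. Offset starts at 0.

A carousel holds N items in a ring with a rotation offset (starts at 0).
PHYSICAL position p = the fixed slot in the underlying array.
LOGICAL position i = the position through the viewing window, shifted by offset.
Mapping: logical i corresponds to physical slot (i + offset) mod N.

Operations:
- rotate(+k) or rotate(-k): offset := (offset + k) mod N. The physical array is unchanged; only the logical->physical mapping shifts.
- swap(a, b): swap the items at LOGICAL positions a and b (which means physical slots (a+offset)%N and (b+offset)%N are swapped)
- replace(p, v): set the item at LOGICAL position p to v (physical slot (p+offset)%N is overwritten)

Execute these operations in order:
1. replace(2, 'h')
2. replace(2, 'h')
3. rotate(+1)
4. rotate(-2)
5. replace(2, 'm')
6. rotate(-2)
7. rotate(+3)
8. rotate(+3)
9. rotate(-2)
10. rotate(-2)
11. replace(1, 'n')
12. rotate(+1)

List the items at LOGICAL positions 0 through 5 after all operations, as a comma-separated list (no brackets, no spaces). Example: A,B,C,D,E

After op 1 (replace(2, 'h')): offset=0, physical=[A,B,h,D,E,F], logical=[A,B,h,D,E,F]
After op 2 (replace(2, 'h')): offset=0, physical=[A,B,h,D,E,F], logical=[A,B,h,D,E,F]
After op 3 (rotate(+1)): offset=1, physical=[A,B,h,D,E,F], logical=[B,h,D,E,F,A]
After op 4 (rotate(-2)): offset=5, physical=[A,B,h,D,E,F], logical=[F,A,B,h,D,E]
After op 5 (replace(2, 'm')): offset=5, physical=[A,m,h,D,E,F], logical=[F,A,m,h,D,E]
After op 6 (rotate(-2)): offset=3, physical=[A,m,h,D,E,F], logical=[D,E,F,A,m,h]
After op 7 (rotate(+3)): offset=0, physical=[A,m,h,D,E,F], logical=[A,m,h,D,E,F]
After op 8 (rotate(+3)): offset=3, physical=[A,m,h,D,E,F], logical=[D,E,F,A,m,h]
After op 9 (rotate(-2)): offset=1, physical=[A,m,h,D,E,F], logical=[m,h,D,E,F,A]
After op 10 (rotate(-2)): offset=5, physical=[A,m,h,D,E,F], logical=[F,A,m,h,D,E]
After op 11 (replace(1, 'n')): offset=5, physical=[n,m,h,D,E,F], logical=[F,n,m,h,D,E]
After op 12 (rotate(+1)): offset=0, physical=[n,m,h,D,E,F], logical=[n,m,h,D,E,F]

Answer: n,m,h,D,E,F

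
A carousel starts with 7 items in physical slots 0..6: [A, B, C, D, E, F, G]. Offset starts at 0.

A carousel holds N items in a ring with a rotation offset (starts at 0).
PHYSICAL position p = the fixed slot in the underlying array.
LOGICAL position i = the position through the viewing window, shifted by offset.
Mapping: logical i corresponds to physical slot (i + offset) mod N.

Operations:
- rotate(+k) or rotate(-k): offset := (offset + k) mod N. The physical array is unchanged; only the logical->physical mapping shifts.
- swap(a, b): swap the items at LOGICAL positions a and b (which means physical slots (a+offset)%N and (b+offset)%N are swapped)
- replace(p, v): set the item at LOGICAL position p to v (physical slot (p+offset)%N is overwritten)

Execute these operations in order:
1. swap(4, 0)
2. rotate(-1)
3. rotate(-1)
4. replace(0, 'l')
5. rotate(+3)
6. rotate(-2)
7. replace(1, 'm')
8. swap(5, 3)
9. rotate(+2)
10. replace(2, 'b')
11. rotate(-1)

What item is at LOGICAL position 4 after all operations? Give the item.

After op 1 (swap(4, 0)): offset=0, physical=[E,B,C,D,A,F,G], logical=[E,B,C,D,A,F,G]
After op 2 (rotate(-1)): offset=6, physical=[E,B,C,D,A,F,G], logical=[G,E,B,C,D,A,F]
After op 3 (rotate(-1)): offset=5, physical=[E,B,C,D,A,F,G], logical=[F,G,E,B,C,D,A]
After op 4 (replace(0, 'l')): offset=5, physical=[E,B,C,D,A,l,G], logical=[l,G,E,B,C,D,A]
After op 5 (rotate(+3)): offset=1, physical=[E,B,C,D,A,l,G], logical=[B,C,D,A,l,G,E]
After op 6 (rotate(-2)): offset=6, physical=[E,B,C,D,A,l,G], logical=[G,E,B,C,D,A,l]
After op 7 (replace(1, 'm')): offset=6, physical=[m,B,C,D,A,l,G], logical=[G,m,B,C,D,A,l]
After op 8 (swap(5, 3)): offset=6, physical=[m,B,A,D,C,l,G], logical=[G,m,B,A,D,C,l]
After op 9 (rotate(+2)): offset=1, physical=[m,B,A,D,C,l,G], logical=[B,A,D,C,l,G,m]
After op 10 (replace(2, 'b')): offset=1, physical=[m,B,A,b,C,l,G], logical=[B,A,b,C,l,G,m]
After op 11 (rotate(-1)): offset=0, physical=[m,B,A,b,C,l,G], logical=[m,B,A,b,C,l,G]

Answer: C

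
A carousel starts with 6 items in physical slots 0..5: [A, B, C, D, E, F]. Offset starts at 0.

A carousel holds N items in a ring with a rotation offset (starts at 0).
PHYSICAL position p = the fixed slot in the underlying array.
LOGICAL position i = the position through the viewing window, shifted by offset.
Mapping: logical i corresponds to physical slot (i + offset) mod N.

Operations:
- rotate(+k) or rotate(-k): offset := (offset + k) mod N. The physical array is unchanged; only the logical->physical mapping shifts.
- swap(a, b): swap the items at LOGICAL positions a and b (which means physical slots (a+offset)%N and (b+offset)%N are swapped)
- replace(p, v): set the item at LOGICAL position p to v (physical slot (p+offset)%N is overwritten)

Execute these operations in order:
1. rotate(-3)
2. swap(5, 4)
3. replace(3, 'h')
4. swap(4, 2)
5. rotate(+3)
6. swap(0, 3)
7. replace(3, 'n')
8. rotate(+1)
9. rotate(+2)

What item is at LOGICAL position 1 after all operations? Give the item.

Answer: E

Derivation:
After op 1 (rotate(-3)): offset=3, physical=[A,B,C,D,E,F], logical=[D,E,F,A,B,C]
After op 2 (swap(5, 4)): offset=3, physical=[A,C,B,D,E,F], logical=[D,E,F,A,C,B]
After op 3 (replace(3, 'h')): offset=3, physical=[h,C,B,D,E,F], logical=[D,E,F,h,C,B]
After op 4 (swap(4, 2)): offset=3, physical=[h,F,B,D,E,C], logical=[D,E,C,h,F,B]
After op 5 (rotate(+3)): offset=0, physical=[h,F,B,D,E,C], logical=[h,F,B,D,E,C]
After op 6 (swap(0, 3)): offset=0, physical=[D,F,B,h,E,C], logical=[D,F,B,h,E,C]
After op 7 (replace(3, 'n')): offset=0, physical=[D,F,B,n,E,C], logical=[D,F,B,n,E,C]
After op 8 (rotate(+1)): offset=1, physical=[D,F,B,n,E,C], logical=[F,B,n,E,C,D]
After op 9 (rotate(+2)): offset=3, physical=[D,F,B,n,E,C], logical=[n,E,C,D,F,B]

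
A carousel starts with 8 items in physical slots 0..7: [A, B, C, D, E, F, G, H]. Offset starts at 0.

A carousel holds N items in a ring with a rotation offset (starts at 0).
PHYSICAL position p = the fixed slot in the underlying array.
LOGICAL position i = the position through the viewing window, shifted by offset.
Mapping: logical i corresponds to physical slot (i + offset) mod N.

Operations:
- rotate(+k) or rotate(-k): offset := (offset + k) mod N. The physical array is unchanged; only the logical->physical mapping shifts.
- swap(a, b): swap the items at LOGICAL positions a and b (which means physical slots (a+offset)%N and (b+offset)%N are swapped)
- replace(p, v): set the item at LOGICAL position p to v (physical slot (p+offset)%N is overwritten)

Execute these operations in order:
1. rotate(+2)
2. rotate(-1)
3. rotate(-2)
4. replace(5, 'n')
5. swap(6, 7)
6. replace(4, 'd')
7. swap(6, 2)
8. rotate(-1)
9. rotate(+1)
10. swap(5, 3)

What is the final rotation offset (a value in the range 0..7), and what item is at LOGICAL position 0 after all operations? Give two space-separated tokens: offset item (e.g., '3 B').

After op 1 (rotate(+2)): offset=2, physical=[A,B,C,D,E,F,G,H], logical=[C,D,E,F,G,H,A,B]
After op 2 (rotate(-1)): offset=1, physical=[A,B,C,D,E,F,G,H], logical=[B,C,D,E,F,G,H,A]
After op 3 (rotate(-2)): offset=7, physical=[A,B,C,D,E,F,G,H], logical=[H,A,B,C,D,E,F,G]
After op 4 (replace(5, 'n')): offset=7, physical=[A,B,C,D,n,F,G,H], logical=[H,A,B,C,D,n,F,G]
After op 5 (swap(6, 7)): offset=7, physical=[A,B,C,D,n,G,F,H], logical=[H,A,B,C,D,n,G,F]
After op 6 (replace(4, 'd')): offset=7, physical=[A,B,C,d,n,G,F,H], logical=[H,A,B,C,d,n,G,F]
After op 7 (swap(6, 2)): offset=7, physical=[A,G,C,d,n,B,F,H], logical=[H,A,G,C,d,n,B,F]
After op 8 (rotate(-1)): offset=6, physical=[A,G,C,d,n,B,F,H], logical=[F,H,A,G,C,d,n,B]
After op 9 (rotate(+1)): offset=7, physical=[A,G,C,d,n,B,F,H], logical=[H,A,G,C,d,n,B,F]
After op 10 (swap(5, 3)): offset=7, physical=[A,G,n,d,C,B,F,H], logical=[H,A,G,n,d,C,B,F]

Answer: 7 H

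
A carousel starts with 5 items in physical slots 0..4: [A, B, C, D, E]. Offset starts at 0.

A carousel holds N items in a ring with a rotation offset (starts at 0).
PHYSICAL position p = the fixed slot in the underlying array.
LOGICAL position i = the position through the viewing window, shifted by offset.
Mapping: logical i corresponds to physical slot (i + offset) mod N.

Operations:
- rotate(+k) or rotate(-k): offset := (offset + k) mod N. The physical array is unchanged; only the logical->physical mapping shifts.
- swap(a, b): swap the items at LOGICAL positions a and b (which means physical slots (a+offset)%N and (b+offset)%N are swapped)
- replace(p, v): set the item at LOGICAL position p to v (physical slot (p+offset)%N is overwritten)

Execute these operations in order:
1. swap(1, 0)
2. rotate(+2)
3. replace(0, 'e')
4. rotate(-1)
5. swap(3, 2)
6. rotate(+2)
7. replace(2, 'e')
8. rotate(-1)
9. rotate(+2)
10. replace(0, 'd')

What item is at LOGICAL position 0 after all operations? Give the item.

Answer: d

Derivation:
After op 1 (swap(1, 0)): offset=0, physical=[B,A,C,D,E], logical=[B,A,C,D,E]
After op 2 (rotate(+2)): offset=2, physical=[B,A,C,D,E], logical=[C,D,E,B,A]
After op 3 (replace(0, 'e')): offset=2, physical=[B,A,e,D,E], logical=[e,D,E,B,A]
After op 4 (rotate(-1)): offset=1, physical=[B,A,e,D,E], logical=[A,e,D,E,B]
After op 5 (swap(3, 2)): offset=1, physical=[B,A,e,E,D], logical=[A,e,E,D,B]
After op 6 (rotate(+2)): offset=3, physical=[B,A,e,E,D], logical=[E,D,B,A,e]
After op 7 (replace(2, 'e')): offset=3, physical=[e,A,e,E,D], logical=[E,D,e,A,e]
After op 8 (rotate(-1)): offset=2, physical=[e,A,e,E,D], logical=[e,E,D,e,A]
After op 9 (rotate(+2)): offset=4, physical=[e,A,e,E,D], logical=[D,e,A,e,E]
After op 10 (replace(0, 'd')): offset=4, physical=[e,A,e,E,d], logical=[d,e,A,e,E]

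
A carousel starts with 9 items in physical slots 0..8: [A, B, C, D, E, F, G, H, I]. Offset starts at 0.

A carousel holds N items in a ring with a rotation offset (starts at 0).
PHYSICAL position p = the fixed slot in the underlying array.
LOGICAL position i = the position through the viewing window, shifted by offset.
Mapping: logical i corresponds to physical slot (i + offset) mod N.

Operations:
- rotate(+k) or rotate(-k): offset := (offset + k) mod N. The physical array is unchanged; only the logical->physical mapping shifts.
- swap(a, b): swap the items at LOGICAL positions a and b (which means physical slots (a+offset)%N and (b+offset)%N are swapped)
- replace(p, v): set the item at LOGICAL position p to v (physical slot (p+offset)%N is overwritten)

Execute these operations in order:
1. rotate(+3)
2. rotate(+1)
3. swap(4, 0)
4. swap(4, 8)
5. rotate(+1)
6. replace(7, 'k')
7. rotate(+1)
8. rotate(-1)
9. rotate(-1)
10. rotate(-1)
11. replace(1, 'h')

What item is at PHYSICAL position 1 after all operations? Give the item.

After op 1 (rotate(+3)): offset=3, physical=[A,B,C,D,E,F,G,H,I], logical=[D,E,F,G,H,I,A,B,C]
After op 2 (rotate(+1)): offset=4, physical=[A,B,C,D,E,F,G,H,I], logical=[E,F,G,H,I,A,B,C,D]
After op 3 (swap(4, 0)): offset=4, physical=[A,B,C,D,I,F,G,H,E], logical=[I,F,G,H,E,A,B,C,D]
After op 4 (swap(4, 8)): offset=4, physical=[A,B,C,E,I,F,G,H,D], logical=[I,F,G,H,D,A,B,C,E]
After op 5 (rotate(+1)): offset=5, physical=[A,B,C,E,I,F,G,H,D], logical=[F,G,H,D,A,B,C,E,I]
After op 6 (replace(7, 'k')): offset=5, physical=[A,B,C,k,I,F,G,H,D], logical=[F,G,H,D,A,B,C,k,I]
After op 7 (rotate(+1)): offset=6, physical=[A,B,C,k,I,F,G,H,D], logical=[G,H,D,A,B,C,k,I,F]
After op 8 (rotate(-1)): offset=5, physical=[A,B,C,k,I,F,G,H,D], logical=[F,G,H,D,A,B,C,k,I]
After op 9 (rotate(-1)): offset=4, physical=[A,B,C,k,I,F,G,H,D], logical=[I,F,G,H,D,A,B,C,k]
After op 10 (rotate(-1)): offset=3, physical=[A,B,C,k,I,F,G,H,D], logical=[k,I,F,G,H,D,A,B,C]
After op 11 (replace(1, 'h')): offset=3, physical=[A,B,C,k,h,F,G,H,D], logical=[k,h,F,G,H,D,A,B,C]

Answer: B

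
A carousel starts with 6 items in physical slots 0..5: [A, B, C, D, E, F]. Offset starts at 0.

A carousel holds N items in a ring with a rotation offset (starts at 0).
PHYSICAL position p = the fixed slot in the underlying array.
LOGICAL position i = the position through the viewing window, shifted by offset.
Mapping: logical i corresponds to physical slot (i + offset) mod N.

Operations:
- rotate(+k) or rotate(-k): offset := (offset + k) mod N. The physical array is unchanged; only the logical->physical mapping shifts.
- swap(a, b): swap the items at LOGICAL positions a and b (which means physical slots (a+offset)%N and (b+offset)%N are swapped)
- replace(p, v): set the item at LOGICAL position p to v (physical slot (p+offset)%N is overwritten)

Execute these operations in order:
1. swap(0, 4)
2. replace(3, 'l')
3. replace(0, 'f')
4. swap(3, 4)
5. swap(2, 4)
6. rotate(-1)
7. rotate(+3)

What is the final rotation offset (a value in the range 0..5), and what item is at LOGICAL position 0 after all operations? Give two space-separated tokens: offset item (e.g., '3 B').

After op 1 (swap(0, 4)): offset=0, physical=[E,B,C,D,A,F], logical=[E,B,C,D,A,F]
After op 2 (replace(3, 'l')): offset=0, physical=[E,B,C,l,A,F], logical=[E,B,C,l,A,F]
After op 3 (replace(0, 'f')): offset=0, physical=[f,B,C,l,A,F], logical=[f,B,C,l,A,F]
After op 4 (swap(3, 4)): offset=0, physical=[f,B,C,A,l,F], logical=[f,B,C,A,l,F]
After op 5 (swap(2, 4)): offset=0, physical=[f,B,l,A,C,F], logical=[f,B,l,A,C,F]
After op 6 (rotate(-1)): offset=5, physical=[f,B,l,A,C,F], logical=[F,f,B,l,A,C]
After op 7 (rotate(+3)): offset=2, physical=[f,B,l,A,C,F], logical=[l,A,C,F,f,B]

Answer: 2 l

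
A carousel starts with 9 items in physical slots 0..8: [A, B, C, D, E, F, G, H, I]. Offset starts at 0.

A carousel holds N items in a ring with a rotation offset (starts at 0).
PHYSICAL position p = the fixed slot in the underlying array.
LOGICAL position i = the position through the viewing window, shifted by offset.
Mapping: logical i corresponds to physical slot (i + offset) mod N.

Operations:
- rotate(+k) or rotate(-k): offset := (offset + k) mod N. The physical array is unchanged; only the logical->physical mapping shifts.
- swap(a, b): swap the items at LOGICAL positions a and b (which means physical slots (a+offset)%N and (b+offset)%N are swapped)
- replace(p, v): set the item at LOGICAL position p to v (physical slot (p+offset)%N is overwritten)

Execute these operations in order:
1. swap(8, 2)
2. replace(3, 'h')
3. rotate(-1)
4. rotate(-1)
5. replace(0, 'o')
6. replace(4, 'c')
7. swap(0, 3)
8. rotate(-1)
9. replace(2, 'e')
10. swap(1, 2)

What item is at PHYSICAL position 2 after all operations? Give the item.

After op 1 (swap(8, 2)): offset=0, physical=[A,B,I,D,E,F,G,H,C], logical=[A,B,I,D,E,F,G,H,C]
After op 2 (replace(3, 'h')): offset=0, physical=[A,B,I,h,E,F,G,H,C], logical=[A,B,I,h,E,F,G,H,C]
After op 3 (rotate(-1)): offset=8, physical=[A,B,I,h,E,F,G,H,C], logical=[C,A,B,I,h,E,F,G,H]
After op 4 (rotate(-1)): offset=7, physical=[A,B,I,h,E,F,G,H,C], logical=[H,C,A,B,I,h,E,F,G]
After op 5 (replace(0, 'o')): offset=7, physical=[A,B,I,h,E,F,G,o,C], logical=[o,C,A,B,I,h,E,F,G]
After op 6 (replace(4, 'c')): offset=7, physical=[A,B,c,h,E,F,G,o,C], logical=[o,C,A,B,c,h,E,F,G]
After op 7 (swap(0, 3)): offset=7, physical=[A,o,c,h,E,F,G,B,C], logical=[B,C,A,o,c,h,E,F,G]
After op 8 (rotate(-1)): offset=6, physical=[A,o,c,h,E,F,G,B,C], logical=[G,B,C,A,o,c,h,E,F]
After op 9 (replace(2, 'e')): offset=6, physical=[A,o,c,h,E,F,G,B,e], logical=[G,B,e,A,o,c,h,E,F]
After op 10 (swap(1, 2)): offset=6, physical=[A,o,c,h,E,F,G,e,B], logical=[G,e,B,A,o,c,h,E,F]

Answer: c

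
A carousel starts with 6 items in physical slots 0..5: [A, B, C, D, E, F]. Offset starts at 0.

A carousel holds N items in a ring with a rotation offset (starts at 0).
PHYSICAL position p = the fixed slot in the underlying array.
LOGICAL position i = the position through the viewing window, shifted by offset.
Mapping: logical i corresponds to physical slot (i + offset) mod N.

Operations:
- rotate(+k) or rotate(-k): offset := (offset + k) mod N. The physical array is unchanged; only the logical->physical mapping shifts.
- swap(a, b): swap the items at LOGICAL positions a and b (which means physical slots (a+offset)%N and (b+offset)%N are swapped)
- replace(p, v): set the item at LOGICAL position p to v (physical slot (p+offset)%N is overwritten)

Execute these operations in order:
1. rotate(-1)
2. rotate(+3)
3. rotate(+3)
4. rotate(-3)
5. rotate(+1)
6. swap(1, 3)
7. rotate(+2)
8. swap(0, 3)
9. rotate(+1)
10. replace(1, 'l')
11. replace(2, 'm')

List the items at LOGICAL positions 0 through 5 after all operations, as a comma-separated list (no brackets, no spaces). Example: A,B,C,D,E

Answer: E,l,m,D,A,C

Derivation:
After op 1 (rotate(-1)): offset=5, physical=[A,B,C,D,E,F], logical=[F,A,B,C,D,E]
After op 2 (rotate(+3)): offset=2, physical=[A,B,C,D,E,F], logical=[C,D,E,F,A,B]
After op 3 (rotate(+3)): offset=5, physical=[A,B,C,D,E,F], logical=[F,A,B,C,D,E]
After op 4 (rotate(-3)): offset=2, physical=[A,B,C,D,E,F], logical=[C,D,E,F,A,B]
After op 5 (rotate(+1)): offset=3, physical=[A,B,C,D,E,F], logical=[D,E,F,A,B,C]
After op 6 (swap(1, 3)): offset=3, physical=[E,B,C,D,A,F], logical=[D,A,F,E,B,C]
After op 7 (rotate(+2)): offset=5, physical=[E,B,C,D,A,F], logical=[F,E,B,C,D,A]
After op 8 (swap(0, 3)): offset=5, physical=[E,B,F,D,A,C], logical=[C,E,B,F,D,A]
After op 9 (rotate(+1)): offset=0, physical=[E,B,F,D,A,C], logical=[E,B,F,D,A,C]
After op 10 (replace(1, 'l')): offset=0, physical=[E,l,F,D,A,C], logical=[E,l,F,D,A,C]
After op 11 (replace(2, 'm')): offset=0, physical=[E,l,m,D,A,C], logical=[E,l,m,D,A,C]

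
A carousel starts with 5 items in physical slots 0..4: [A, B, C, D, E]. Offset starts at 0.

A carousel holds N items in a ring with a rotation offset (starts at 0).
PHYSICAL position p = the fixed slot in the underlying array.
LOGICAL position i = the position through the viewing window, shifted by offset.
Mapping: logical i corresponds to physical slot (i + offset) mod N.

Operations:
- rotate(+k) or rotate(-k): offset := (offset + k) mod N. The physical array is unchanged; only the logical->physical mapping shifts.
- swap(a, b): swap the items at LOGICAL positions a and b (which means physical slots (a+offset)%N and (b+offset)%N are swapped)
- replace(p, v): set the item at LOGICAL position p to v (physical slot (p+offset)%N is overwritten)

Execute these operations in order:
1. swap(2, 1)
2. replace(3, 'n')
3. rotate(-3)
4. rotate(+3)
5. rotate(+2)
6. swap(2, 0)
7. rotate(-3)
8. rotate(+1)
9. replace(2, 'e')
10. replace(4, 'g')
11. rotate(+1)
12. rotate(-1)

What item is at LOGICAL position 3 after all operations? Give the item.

After op 1 (swap(2, 1)): offset=0, physical=[A,C,B,D,E], logical=[A,C,B,D,E]
After op 2 (replace(3, 'n')): offset=0, physical=[A,C,B,n,E], logical=[A,C,B,n,E]
After op 3 (rotate(-3)): offset=2, physical=[A,C,B,n,E], logical=[B,n,E,A,C]
After op 4 (rotate(+3)): offset=0, physical=[A,C,B,n,E], logical=[A,C,B,n,E]
After op 5 (rotate(+2)): offset=2, physical=[A,C,B,n,E], logical=[B,n,E,A,C]
After op 6 (swap(2, 0)): offset=2, physical=[A,C,E,n,B], logical=[E,n,B,A,C]
After op 7 (rotate(-3)): offset=4, physical=[A,C,E,n,B], logical=[B,A,C,E,n]
After op 8 (rotate(+1)): offset=0, physical=[A,C,E,n,B], logical=[A,C,E,n,B]
After op 9 (replace(2, 'e')): offset=0, physical=[A,C,e,n,B], logical=[A,C,e,n,B]
After op 10 (replace(4, 'g')): offset=0, physical=[A,C,e,n,g], logical=[A,C,e,n,g]
After op 11 (rotate(+1)): offset=1, physical=[A,C,e,n,g], logical=[C,e,n,g,A]
After op 12 (rotate(-1)): offset=0, physical=[A,C,e,n,g], logical=[A,C,e,n,g]

Answer: n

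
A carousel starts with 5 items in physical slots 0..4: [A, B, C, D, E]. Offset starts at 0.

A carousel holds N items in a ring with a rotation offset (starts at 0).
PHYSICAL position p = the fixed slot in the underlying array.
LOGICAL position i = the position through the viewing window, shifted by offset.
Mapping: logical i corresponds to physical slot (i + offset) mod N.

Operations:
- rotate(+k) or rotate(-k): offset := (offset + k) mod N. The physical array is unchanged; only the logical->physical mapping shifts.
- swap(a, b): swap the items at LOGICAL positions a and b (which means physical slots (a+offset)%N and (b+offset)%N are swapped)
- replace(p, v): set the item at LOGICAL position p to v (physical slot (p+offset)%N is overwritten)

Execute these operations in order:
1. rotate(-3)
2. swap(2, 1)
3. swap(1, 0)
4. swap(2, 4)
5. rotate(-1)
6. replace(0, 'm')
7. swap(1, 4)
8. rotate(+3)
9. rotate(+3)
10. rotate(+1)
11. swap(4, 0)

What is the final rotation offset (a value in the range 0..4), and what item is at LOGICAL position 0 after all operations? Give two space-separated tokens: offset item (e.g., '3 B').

Answer: 3 A

Derivation:
After op 1 (rotate(-3)): offset=2, physical=[A,B,C,D,E], logical=[C,D,E,A,B]
After op 2 (swap(2, 1)): offset=2, physical=[A,B,C,E,D], logical=[C,E,D,A,B]
After op 3 (swap(1, 0)): offset=2, physical=[A,B,E,C,D], logical=[E,C,D,A,B]
After op 4 (swap(2, 4)): offset=2, physical=[A,D,E,C,B], logical=[E,C,B,A,D]
After op 5 (rotate(-1)): offset=1, physical=[A,D,E,C,B], logical=[D,E,C,B,A]
After op 6 (replace(0, 'm')): offset=1, physical=[A,m,E,C,B], logical=[m,E,C,B,A]
After op 7 (swap(1, 4)): offset=1, physical=[E,m,A,C,B], logical=[m,A,C,B,E]
After op 8 (rotate(+3)): offset=4, physical=[E,m,A,C,B], logical=[B,E,m,A,C]
After op 9 (rotate(+3)): offset=2, physical=[E,m,A,C,B], logical=[A,C,B,E,m]
After op 10 (rotate(+1)): offset=3, physical=[E,m,A,C,B], logical=[C,B,E,m,A]
After op 11 (swap(4, 0)): offset=3, physical=[E,m,C,A,B], logical=[A,B,E,m,C]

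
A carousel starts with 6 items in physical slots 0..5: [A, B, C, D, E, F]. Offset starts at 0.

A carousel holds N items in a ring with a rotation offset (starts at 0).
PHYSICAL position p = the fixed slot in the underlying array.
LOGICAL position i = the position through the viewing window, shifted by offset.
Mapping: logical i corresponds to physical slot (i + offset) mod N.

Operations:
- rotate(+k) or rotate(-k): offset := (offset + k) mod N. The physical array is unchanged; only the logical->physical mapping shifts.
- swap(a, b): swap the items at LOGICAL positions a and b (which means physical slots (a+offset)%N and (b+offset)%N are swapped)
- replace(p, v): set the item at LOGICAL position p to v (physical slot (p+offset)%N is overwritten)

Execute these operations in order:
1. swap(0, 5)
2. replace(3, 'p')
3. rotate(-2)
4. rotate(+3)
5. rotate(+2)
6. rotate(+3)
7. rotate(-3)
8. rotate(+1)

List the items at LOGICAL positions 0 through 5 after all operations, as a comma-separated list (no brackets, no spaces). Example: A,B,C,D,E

Answer: E,A,F,B,C,p

Derivation:
After op 1 (swap(0, 5)): offset=0, physical=[F,B,C,D,E,A], logical=[F,B,C,D,E,A]
After op 2 (replace(3, 'p')): offset=0, physical=[F,B,C,p,E,A], logical=[F,B,C,p,E,A]
After op 3 (rotate(-2)): offset=4, physical=[F,B,C,p,E,A], logical=[E,A,F,B,C,p]
After op 4 (rotate(+3)): offset=1, physical=[F,B,C,p,E,A], logical=[B,C,p,E,A,F]
After op 5 (rotate(+2)): offset=3, physical=[F,B,C,p,E,A], logical=[p,E,A,F,B,C]
After op 6 (rotate(+3)): offset=0, physical=[F,B,C,p,E,A], logical=[F,B,C,p,E,A]
After op 7 (rotate(-3)): offset=3, physical=[F,B,C,p,E,A], logical=[p,E,A,F,B,C]
After op 8 (rotate(+1)): offset=4, physical=[F,B,C,p,E,A], logical=[E,A,F,B,C,p]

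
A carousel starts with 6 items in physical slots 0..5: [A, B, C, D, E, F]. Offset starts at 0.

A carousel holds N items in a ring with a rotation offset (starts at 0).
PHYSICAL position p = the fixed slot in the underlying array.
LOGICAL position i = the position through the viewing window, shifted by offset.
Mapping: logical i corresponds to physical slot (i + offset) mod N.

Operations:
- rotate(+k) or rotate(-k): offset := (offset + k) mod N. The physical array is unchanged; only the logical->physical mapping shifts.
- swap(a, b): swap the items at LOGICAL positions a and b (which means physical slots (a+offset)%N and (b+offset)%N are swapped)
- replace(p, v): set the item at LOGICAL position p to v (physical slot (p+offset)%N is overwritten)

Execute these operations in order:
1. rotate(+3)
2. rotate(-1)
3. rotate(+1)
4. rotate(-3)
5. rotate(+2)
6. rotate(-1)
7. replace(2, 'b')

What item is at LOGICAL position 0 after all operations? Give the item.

Answer: B

Derivation:
After op 1 (rotate(+3)): offset=3, physical=[A,B,C,D,E,F], logical=[D,E,F,A,B,C]
After op 2 (rotate(-1)): offset=2, physical=[A,B,C,D,E,F], logical=[C,D,E,F,A,B]
After op 3 (rotate(+1)): offset=3, physical=[A,B,C,D,E,F], logical=[D,E,F,A,B,C]
After op 4 (rotate(-3)): offset=0, physical=[A,B,C,D,E,F], logical=[A,B,C,D,E,F]
After op 5 (rotate(+2)): offset=2, physical=[A,B,C,D,E,F], logical=[C,D,E,F,A,B]
After op 6 (rotate(-1)): offset=1, physical=[A,B,C,D,E,F], logical=[B,C,D,E,F,A]
After op 7 (replace(2, 'b')): offset=1, physical=[A,B,C,b,E,F], logical=[B,C,b,E,F,A]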